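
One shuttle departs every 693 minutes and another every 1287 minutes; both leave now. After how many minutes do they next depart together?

gcd first: 1287 = 1·693 + 594; 693 = 1·594 + 99; 594 = 6·99 + 0 → gcd = 99
lcm = 693·1287/gcd = 891891/99 = 9009

9009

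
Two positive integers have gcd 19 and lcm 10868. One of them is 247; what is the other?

a·b = gcd·lcm = 19·10868 = 206492, so b = 206492/247 = 836.

836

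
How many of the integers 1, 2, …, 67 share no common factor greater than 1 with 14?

29

Prime factors of 14: 2, 7. Count integers ≤ 67 divisible by none of them.
By inclusion–exclusion: 67 − ⌊67/2⌋ − ⌊67/7⌋ + ⌊67/14⌋ = 29.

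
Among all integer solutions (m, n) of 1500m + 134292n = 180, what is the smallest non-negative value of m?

7610

Reduce mod 134292: 1500m ≡ 180 (mod 134292). With g = gcd(1500, 134292) = 12 dividing 180, divide through: 125m ≡ 15 (mod 11191).
Since gcd(125, 11191) = 1, m ≡ 15·(125)⁻¹ ≡ 7610 (mod 11191). Smallest non-negative: 7610.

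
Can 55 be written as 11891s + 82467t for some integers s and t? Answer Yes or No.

Yes

gcd(11891, 82467): 82467 = 6·11891 + 11121; 11891 = 1·11121 + 770; 11121 = 14·770 + 341; 770 = 2·341 + 88; 341 = 3·88 + 77; 88 = 1·77 + 11; 77 = 7·11 + 0 → 11
11 divides 55, so a solution exists.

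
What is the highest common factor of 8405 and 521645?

Euclid: 521645 = 62·8405 + 535; 8405 = 15·535 + 380; 535 = 1·380 + 155; 380 = 2·155 + 70; 155 = 2·70 + 15; 70 = 4·15 + 10; 15 = 1·10 + 5; 10 = 2·5 + 0. Last nonzero remainder: 5.

5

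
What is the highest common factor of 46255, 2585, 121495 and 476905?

55

gcd(46255, 2585): 46255 = 17·2585 + 2310; 2585 = 1·2310 + 275; 2310 = 8·275 + 110; 275 = 2·110 + 55; 110 = 2·55 + 0 → 55
gcd(55, 121495): 121495 = 2209·55 + 0 → 55
gcd(55, 476905): 476905 = 8671·55 + 0 → 55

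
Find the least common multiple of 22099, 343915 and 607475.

22099 = 7² · 11 · 41; 343915 = 5 · 11 · 13² · 37; 607475 = 5² · 11 · 47²
lcm takes max exponent of each prime: 5² · 7² · 11 · 13² · 37 · 41 · 47² = 7631269220575

7631269220575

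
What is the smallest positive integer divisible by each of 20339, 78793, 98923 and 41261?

20339 = 11 · 43²; 78793 = 11 · 13 · 19 · 29; 98923 = 11 · 17 · 23²; 41261 = 11³ · 31
lcm takes max exponent of each prime: 11³ · 13 · 17 · 19 · 23² · 29 · 31 · 43² = 4914464531498951

4914464531498951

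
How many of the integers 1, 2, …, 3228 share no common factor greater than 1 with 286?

1354

Prime factors of 286: 2, 11, 13. Count integers ≤ 3228 divisible by none of them.
By inclusion–exclusion: 3228 − ⌊3228/2⌋ − ⌊3228/11⌋ − ⌊3228/13⌋ + ⌊3228/22⌋ + ⌊3228/26⌋ + ⌊3228/143⌋ − ⌊3228/286⌋ = 1354.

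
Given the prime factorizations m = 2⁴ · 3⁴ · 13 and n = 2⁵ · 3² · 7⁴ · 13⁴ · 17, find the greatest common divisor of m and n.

min exponent per shared prime: 2⁴ · 3² · 13 = 1872

1872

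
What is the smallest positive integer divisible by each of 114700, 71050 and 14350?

lcm(114700, 71050) = 114700·71050/gcd = 8149435000/50 = 162988700
lcm(162988700, 14350) = 162988700·14350/gcd = 2338887845000/350 = 6682536700

6682536700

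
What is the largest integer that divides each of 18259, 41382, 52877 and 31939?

19

gcd(18259, 41382): 41382 = 2·18259 + 4864; 18259 = 3·4864 + 3667; 4864 = 1·3667 + 1197; 3667 = 3·1197 + 76; 1197 = 15·76 + 57; 76 = 1·57 + 19; 57 = 3·19 + 0 → 19
gcd(19, 52877): 52877 = 2783·19 + 0 → 19
gcd(19, 31939): 31939 = 1681·19 + 0 → 19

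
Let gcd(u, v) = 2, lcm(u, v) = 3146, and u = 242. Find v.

26

u·v = gcd·lcm = 2·3146 = 6292, so v = 6292/242 = 26.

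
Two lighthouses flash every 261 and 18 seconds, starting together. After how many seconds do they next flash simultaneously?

gcd first: 261 = 14·18 + 9; 18 = 2·9 + 0 → gcd = 9
lcm = 261·18/gcd = 4698/9 = 522

522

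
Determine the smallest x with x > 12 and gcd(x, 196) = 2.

Multiples of 2 above 12: 2·7, 2·8, … . Need the cofactor coprime to 196/2 = 98.
Checking s = 7, 8, … the first with gcd(s, 98) = 1 is s = 9, giving 18.

18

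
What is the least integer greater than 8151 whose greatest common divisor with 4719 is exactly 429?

8580

4719 = 429·11. Any k with gcd(k, 4719) = 429 is a multiple of 429, say 429s, with s coprime to 11.
Need s > 8151/429, so s ≥ 20. First s ≥ 20 with gcd(s, 11) = 1 is s = 20. Thus k = 429·20 = 8580.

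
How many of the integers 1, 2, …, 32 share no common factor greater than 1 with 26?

Prime factors of 26: 2, 13. Count integers ≤ 32 divisible by none of them.
By inclusion–exclusion: 32 − ⌊32/2⌋ − ⌊32/13⌋ + ⌊32/26⌋ = 15.

15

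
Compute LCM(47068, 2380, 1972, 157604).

lcm(47068, 2380) = 47068·2380/gcd = 112021840/28 = 4000780
lcm(4000780, 1972) = 4000780·1972/gcd = 7889538160/68 = 116022620
lcm(116022620, 157604) = 116022620·157604/gcd = 18285629002480/164 = 111497737820

111497737820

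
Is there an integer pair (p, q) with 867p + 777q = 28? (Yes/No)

By Bézout, 867p + 777q = 28 has integer solutions iff gcd(867, 777) | 28.
Euclid: 867 = 1·777 + 90; 777 = 8·90 + 57; 90 = 1·57 + 33; 57 = 1·33 + 24; 33 = 1·24 + 9; 24 = 2·9 + 6; 9 = 1·6 + 3; 6 = 2·3 + 0. gcd = 3; 28 mod 3 = 1. No.

No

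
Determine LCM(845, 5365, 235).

42614195

845 = 5 · 13²; 5365 = 5 · 29 · 37; 235 = 5 · 47
lcm takes max exponent of each prime: 5 · 13² · 29 · 37 · 47 = 42614195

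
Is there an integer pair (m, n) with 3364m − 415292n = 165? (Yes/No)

gcd(3364, 415292): 415292 = 123·3364 + 1520; 3364 = 2·1520 + 324; 1520 = 4·324 + 224; 324 = 1·224 + 100; 224 = 2·100 + 24; 100 = 4·24 + 4; 24 = 6·4 + 0 → 4
4 does not divide 165, so a solution does not exist.

No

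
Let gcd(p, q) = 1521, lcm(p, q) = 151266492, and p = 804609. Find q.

285948

Using pq = gcd(p,q)·lcm(p,q) = 1521·151266492 = 230076334332, we get q = 230076334332/804609 = 285948.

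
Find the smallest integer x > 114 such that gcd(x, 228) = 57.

171

228 = 57·4. Any x with gcd(x, 228) = 57 is a multiple of 57, say 57s, with s coprime to 4.
Need s > 114/57, so s ≥ 3. First s ≥ 3 with gcd(s, 4) = 1 is s = 3. Thus x = 57·3 = 171.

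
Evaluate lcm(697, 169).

697 = 17 · 41; 169 = 13²
max exponents: 13² · 17 · 41 = 117793

117793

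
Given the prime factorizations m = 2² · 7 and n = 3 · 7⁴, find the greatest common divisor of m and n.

min exponent per shared prime: 7 = 7

7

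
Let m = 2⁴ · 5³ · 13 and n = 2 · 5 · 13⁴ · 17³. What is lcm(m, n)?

280640386000

max exponent per prime: 2⁴ · 5³ · 13⁴ · 17³ = 280640386000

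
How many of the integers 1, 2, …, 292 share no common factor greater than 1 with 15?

Prime factors of 15: 3, 5. Count integers ≤ 292 divisible by none of them.
By inclusion–exclusion: 292 − ⌊292/3⌋ − ⌊292/5⌋ + ⌊292/15⌋ = 156.

156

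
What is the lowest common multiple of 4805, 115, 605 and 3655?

lcm(4805, 115) = 4805·115/gcd = 552575/5 = 110515
lcm(110515, 605) = 110515·605/gcd = 66861575/5 = 13372315
lcm(13372315, 3655) = 13372315·3655/gcd = 48875811325/5 = 9775162265

9775162265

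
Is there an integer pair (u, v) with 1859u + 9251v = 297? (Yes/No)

Yes

gcd(1859, 9251): 9251 = 4·1859 + 1815; 1859 = 1·1815 + 44; 1815 = 41·44 + 11; 44 = 4·11 + 0 → 11
11 divides 297, so a solution exists.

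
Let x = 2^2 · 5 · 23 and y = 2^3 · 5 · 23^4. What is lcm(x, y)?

max exponent per prime: 2^3 · 5 · 23^4 = 11193640

11193640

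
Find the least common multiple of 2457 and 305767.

gcd first: 305767 = 124·2457 + 1099; 2457 = 2·1099 + 259; 1099 = 4·259 + 63; 259 = 4·63 + 7; 63 = 9·7 + 0 → gcd = 7
lcm = 2457·305767/gcd = 751269519/7 = 107324217

107324217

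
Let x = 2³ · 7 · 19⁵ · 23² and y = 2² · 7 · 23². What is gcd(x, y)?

14812

min exponent per shared prime: 2² · 7 · 23² = 14812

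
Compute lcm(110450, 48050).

gcd first: 110450 = 2·48050 + 14350; 48050 = 3·14350 + 5000; 14350 = 2·5000 + 4350; 5000 = 1·4350 + 650; 4350 = 6·650 + 450; 650 = 1·450 + 200; 450 = 2·200 + 50; 200 = 4·50 + 0 → gcd = 50
lcm = 110450·48050/gcd = 5307122500/50 = 106142450

106142450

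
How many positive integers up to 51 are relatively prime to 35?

35

Prime factors of 35: 5, 7. Count integers ≤ 51 divisible by none of them.
By inclusion–exclusion: 51 − ⌊51/5⌋ − ⌊51/7⌋ + ⌊51/35⌋ = 35.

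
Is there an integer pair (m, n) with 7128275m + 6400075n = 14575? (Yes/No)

By Bézout, 7128275m + 6400075n = 14575 has integer solutions iff gcd(7128275, 6400075) | 14575.
Euclid: 7128275 = 1·6400075 + 728200; 6400075 = 8·728200 + 574475; 728200 = 1·574475 + 153725; 574475 = 3·153725 + 113300; 153725 = 1·113300 + 40425; 113300 = 2·40425 + 32450; 40425 = 1·32450 + 7975; 32450 = 4·7975 + 550; 7975 = 14·550 + 275; 550 = 2·275 + 0. gcd = 275; 14575 mod 275 = 0. Yes.

Yes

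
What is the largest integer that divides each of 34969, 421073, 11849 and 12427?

gcd(34969, 421073): 421073 = 12·34969 + 1445; 34969 = 24·1445 + 289; 1445 = 5·289 + 0 → 289
gcd(289, 11849): 11849 = 41·289 + 0 → 289
gcd(289, 12427): 12427 = 43·289 + 0 → 289

289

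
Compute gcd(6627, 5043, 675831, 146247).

6627 = 3 · 47²; 5043 = 3 · 41²; 675831 = 3 · 13² · 31 · 43; 146247 = 3 · 29 · 41²
gcd takes min exponent of each prime: 3 = 3

3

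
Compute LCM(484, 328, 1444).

484 = 2² · 11²; 328 = 2³ · 41; 1444 = 2² · 19²
lcm takes max exponent of each prime: 2³ · 11² · 19² · 41 = 14327368

14327368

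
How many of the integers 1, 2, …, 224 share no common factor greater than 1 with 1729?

167

1729 = 7·13·19. Inclusion–exclusion on these primes:
224 − ⌊224/7⌋ − ⌊224/13⌋ − ⌊224/19⌋ + ⌊224/91⌋ + ⌊224/133⌋ + ⌊224/247⌋ − ⌊224/1729⌋ = 167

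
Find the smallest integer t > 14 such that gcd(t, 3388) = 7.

21

Multiples of 7 above 14: 7·3, 7·4, … . Need the cofactor coprime to 3388/7 = 484.
Checking s = 3, 4, … the first with gcd(s, 484) = 1 is s = 3, giving 21.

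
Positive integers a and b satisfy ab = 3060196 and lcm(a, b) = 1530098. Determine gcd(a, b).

2

gcd·lcm = product, so gcd = 3060196/1530098 = 2.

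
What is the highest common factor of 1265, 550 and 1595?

1265 = 5 · 11 · 23; 550 = 2 · 5² · 11; 1595 = 5 · 11 · 29
gcd takes min exponent of each prime: 5 · 11 = 55

55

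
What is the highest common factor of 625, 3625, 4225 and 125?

25

625 = 5⁴; 3625 = 5³ · 29; 4225 = 5² · 13²; 125 = 5³
gcd takes min exponent of each prime: 5² = 25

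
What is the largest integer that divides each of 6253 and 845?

Euclid: 6253 = 7·845 + 338; 845 = 2·338 + 169; 338 = 2·169 + 0. Last nonzero remainder: 169.

169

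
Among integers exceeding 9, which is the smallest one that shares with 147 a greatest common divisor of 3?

12

gcd(k, 147) = 3 forces 3 | k; write k = 3s. Then gcd(3s, 3·49) = 3·gcd(s, 49), so need gcd(s, 49) = 1.
3s > 9 gives s ≥ 4. The least s ≥ 4 coprime to 49 is 4, so k = 3·4 = 12.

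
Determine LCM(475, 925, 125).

87875

475 = 5² · 19; 925 = 5² · 37; 125 = 5³
lcm takes max exponent of each prime: 5³ · 19 · 37 = 87875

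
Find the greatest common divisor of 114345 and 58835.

35

114345 = 3³ · 5 · 7 · 11²
58835 = 5 · 7 · 41²
Common: 5 · 7 = 35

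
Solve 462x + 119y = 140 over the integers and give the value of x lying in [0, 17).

Euclid: 462 = 3·119 + 105; 119 = 1·105 + 14; 105 = 7·14 + 7; 14 = 2·7 + 0 → gcd = 7; 140 = 7·20.
Back-substitution yields 462·(8) + 119·(-31) = 7, so one solution is x = 8·20 = 160, y = -31·20 = -620.
Solutions in x differ by 119/7 = 17; the one in [0, 17) is 160 mod 17 = 7.

7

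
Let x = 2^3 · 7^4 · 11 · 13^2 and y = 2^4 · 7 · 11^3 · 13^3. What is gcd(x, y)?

104104

min exponent per shared prime: 2^3 · 7 · 11 · 13^2 = 104104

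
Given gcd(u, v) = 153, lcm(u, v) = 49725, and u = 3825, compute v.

u·v = gcd·lcm = 153·49725 = 7607925, so v = 7607925/3825 = 1989.

1989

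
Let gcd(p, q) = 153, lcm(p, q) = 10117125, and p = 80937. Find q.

Using pq = gcd(p,q)·lcm(p,q) = 153·10117125 = 1547920125, we get q = 1547920125/80937 = 19125.

19125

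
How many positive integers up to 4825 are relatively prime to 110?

1755

Prime factors of 110: 2, 5, 11. Count integers ≤ 4825 divisible by none of them.
By inclusion–exclusion: 4825 − ⌊4825/2⌋ − ⌊4825/5⌋ − ⌊4825/11⌋ + ⌊4825/10⌋ + ⌊4825/22⌋ + ⌊4825/55⌋ − ⌊4825/110⌋ = 1755.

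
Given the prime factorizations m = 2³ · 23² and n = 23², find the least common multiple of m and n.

4232

max exponent per prime: 2³ · 23² = 4232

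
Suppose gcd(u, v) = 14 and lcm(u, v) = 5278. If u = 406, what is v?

182

u·v = gcd·lcm = 14·5278 = 73892, so v = 73892/406 = 182.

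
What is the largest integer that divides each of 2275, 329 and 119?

7

gcd(2275, 329): 2275 = 6·329 + 301; 329 = 1·301 + 28; 301 = 10·28 + 21; 28 = 1·21 + 7; 21 = 3·7 + 0 → 7
gcd(7, 119): 119 = 17·7 + 0 → 7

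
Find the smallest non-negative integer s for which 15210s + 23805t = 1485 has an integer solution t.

130

gcd(15210, 23805) = 45 (Euclid: 23805 = 1·15210 + 8595; 15210 = 1·8595 + 6615; 8595 = 1·6615 + 1980; 6615 = 3·1980 + 675; 1980 = 2·675 + 630; 675 = 1·630 + 45; 630 = 14·45 + 0), and 45 | 1485.
Extended Euclid: 15210·(36) + 23805·(-23) = 45. Scale by 33: s₀ = 1188.
General solution s = s₀ + 529k; reducing mod 529 gives s = 130 (and t = -83).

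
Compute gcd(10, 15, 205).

5

gcd(10, 15): 15 = 1·10 + 5; 10 = 2·5 + 0 → 5
gcd(5, 205): 205 = 41·5 + 0 → 5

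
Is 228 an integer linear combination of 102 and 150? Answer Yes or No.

By Bézout, 102u − 150v = 228 has integer solutions iff gcd(102, 150) | 228.
Euclid: 150 = 1·102 + 48; 102 = 2·48 + 6; 48 = 8·6 + 0. gcd = 6; 228 mod 6 = 0. Yes.

Yes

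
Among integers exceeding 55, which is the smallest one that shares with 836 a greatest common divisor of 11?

Multiples of 11 above 55: 11·6, 11·7, … . Need the cofactor coprime to 836/11 = 76.
Checking s = 6, 7, … the first with gcd(s, 76) = 1 is s = 7, giving 77.

77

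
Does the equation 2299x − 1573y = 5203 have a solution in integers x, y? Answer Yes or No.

Yes

By Bézout, 2299x − 1573y = 5203 has integer solutions iff gcd(2299, 1573) | 5203.
Euclid: 2299 = 1·1573 + 726; 1573 = 2·726 + 121; 726 = 6·121 + 0. gcd = 121; 5203 mod 121 = 0. Yes.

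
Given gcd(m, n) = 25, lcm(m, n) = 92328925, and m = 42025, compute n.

54925

m·n = gcd·lcm = 25·92328925 = 2308223125, so n = 2308223125/42025 = 54925.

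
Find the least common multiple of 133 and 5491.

38437

gcd first: 5491 = 41·133 + 38; 133 = 3·38 + 19; 38 = 2·19 + 0 → gcd = 19
lcm = 133·5491/gcd = 730303/19 = 38437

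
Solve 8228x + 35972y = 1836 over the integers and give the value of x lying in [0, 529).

315

Reduce mod 35972: 8228x ≡ 1836 (mod 35972). With g = gcd(8228, 35972) = 68 dividing 1836, divide through: 121x ≡ 27 (mod 529).
Since gcd(121, 529) = 1, x ≡ 27·(121)⁻¹ ≡ 315 (mod 529). Smallest non-negative: 315.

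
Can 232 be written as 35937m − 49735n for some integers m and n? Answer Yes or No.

gcd(35937, 49735): 49735 = 1·35937 + 13798; 35937 = 2·13798 + 8341; 13798 = 1·8341 + 5457; 8341 = 1·5457 + 2884; 5457 = 1·2884 + 2573; 2884 = 1·2573 + 311; 2573 = 8·311 + 85; 311 = 3·85 + 56; 85 = 1·56 + 29; 56 = 1·29 + 27; 29 = 1·27 + 2; 27 = 13·2 + 1; 2 = 2·1 + 0 → 1
1 divides 232, so a solution exists.

Yes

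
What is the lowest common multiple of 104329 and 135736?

39227704

104329 = 17² · 19²; 135736 = 2³ · 19² · 47
max exponents: 2³ · 17² · 19² · 47 = 39227704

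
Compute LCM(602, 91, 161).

602 = 2 · 7 · 43; 91 = 7 · 13; 161 = 7 · 23
lcm takes max exponent of each prime: 2 · 7 · 13 · 23 · 43 = 179998

179998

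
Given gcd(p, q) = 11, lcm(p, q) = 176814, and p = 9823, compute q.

198

Using pq = gcd(p,q)·lcm(p,q) = 11·176814 = 1944954, we get q = 1944954/9823 = 198.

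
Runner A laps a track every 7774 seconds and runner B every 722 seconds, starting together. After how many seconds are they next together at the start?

gcd first: 7774 = 10·722 + 554; 722 = 1·554 + 168; 554 = 3·168 + 50; 168 = 3·50 + 18; 50 = 2·18 + 14; 18 = 1·14 + 4; 14 = 3·4 + 2; 4 = 2·2 + 0 → gcd = 2
lcm = 7774·722/gcd = 5612828/2 = 2806414

2806414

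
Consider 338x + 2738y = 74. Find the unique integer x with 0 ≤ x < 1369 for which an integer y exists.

gcd(338, 2738) = 2 (Euclid: 2738 = 8·338 + 34; 338 = 9·34 + 32; 34 = 1·32 + 2; 32 = 16·2 + 0), and 2 | 74.
Extended Euclid: 338·(-81) + 2738·(10) = 2. Scale by 37: x₀ = -2997.
General solution x = x₀ + 1369t; reducing mod 1369 gives x = 1110 (and y = -137).

1110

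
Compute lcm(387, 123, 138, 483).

lcm(387, 123) = 387·123/gcd = 47601/3 = 15867
lcm(15867, 138) = 15867·138/gcd = 2189646/3 = 729882
lcm(729882, 483) = 729882·483/gcd = 352533006/69 = 5109174

5109174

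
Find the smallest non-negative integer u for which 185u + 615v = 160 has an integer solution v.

gcd(185, 615) = 5 (Euclid: 615 = 3·185 + 60; 185 = 3·60 + 5; 60 = 12·5 + 0), and 5 | 160.
Extended Euclid: 185·(10) + 615·(-3) = 5. Scale by 32: u₀ = 320.
General solution u = u₀ + 123t; reducing mod 123 gives u = 74 (and v = -22).

74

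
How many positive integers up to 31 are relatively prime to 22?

15

22 = 2·11. Inclusion–exclusion on these primes:
31 − ⌊31/2⌋ − ⌊31/11⌋ + ⌊31/22⌋ = 15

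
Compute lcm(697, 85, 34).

6970

lcm(697, 85) = 697·85/gcd = 59245/17 = 3485
lcm(3485, 34) = 3485·34/gcd = 118490/17 = 6970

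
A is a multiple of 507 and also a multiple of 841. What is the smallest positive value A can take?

426387

gcd first: 841 = 1·507 + 334; 507 = 1·334 + 173; 334 = 1·173 + 161; 173 = 1·161 + 12; 161 = 13·12 + 5; 12 = 2·5 + 2; 5 = 2·2 + 1; 2 = 2·1 + 0 → gcd = 1
lcm = 507·841/gcd = 426387/1 = 426387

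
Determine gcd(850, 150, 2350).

50

850 = 2 · 5² · 17; 150 = 2 · 3 · 5²; 2350 = 2 · 5² · 47
gcd takes min exponent of each prime: 2 · 5² = 50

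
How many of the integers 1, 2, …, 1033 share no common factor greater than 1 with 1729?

1729 = 7·13·19. Inclusion–exclusion on these primes:
1033 − ⌊1033/7⌋ − ⌊1033/13⌋ − ⌊1033/19⌋ + ⌊1033/91⌋ + ⌊1033/133⌋ + ⌊1033/247⌋ − ⌊1033/1729⌋ = 775

775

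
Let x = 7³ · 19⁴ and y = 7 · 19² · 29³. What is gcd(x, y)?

2527

min exponent per shared prime: 7 · 19² = 2527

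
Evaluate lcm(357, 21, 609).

lcm(357, 21) = 357·21/gcd = 7497/21 = 357
lcm(357, 609) = 357·609/gcd = 217413/21 = 10353

10353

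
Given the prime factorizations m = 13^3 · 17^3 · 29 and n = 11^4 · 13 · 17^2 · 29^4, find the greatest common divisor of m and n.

min exponent per shared prime: 13 · 17^2 · 29 = 108953

108953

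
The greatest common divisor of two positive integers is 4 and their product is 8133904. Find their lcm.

Since gcd(u,v)·lcm(u,v) = uv, lcm = 8133904/4 = 2033476.

2033476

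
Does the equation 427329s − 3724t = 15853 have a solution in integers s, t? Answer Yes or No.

By Bézout, 427329s − 3724t = 15853 has integer solutions iff gcd(427329, 3724) | 15853.
Euclid: 427329 = 114·3724 + 2793; 3724 = 1·2793 + 931; 2793 = 3·931 + 0. gcd = 931; 15853 mod 931 = 26. No.

No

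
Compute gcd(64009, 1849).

1

Euclid: 64009 = 34·1849 + 1143; 1849 = 1·1143 + 706; 1143 = 1·706 + 437; 706 = 1·437 + 269; 437 = 1·269 + 168; 269 = 1·168 + 101; 168 = 1·101 + 67; 101 = 1·67 + 34; 67 = 1·34 + 33; 34 = 1·33 + 1; 33 = 33·1 + 0. Last nonzero remainder: 1.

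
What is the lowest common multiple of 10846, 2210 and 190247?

lcm(10846, 2210) = 10846·2210/gcd = 23969660/34 = 704990
lcm(704990, 190247) = 704990·190247/gcd = 134122232530/17 = 7889543090

7889543090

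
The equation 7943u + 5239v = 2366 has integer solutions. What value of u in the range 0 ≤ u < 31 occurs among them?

Euclid: 7943 = 1·5239 + 2704; 5239 = 1·2704 + 2535; 2704 = 1·2535 + 169; 2535 = 15·169 + 0 → gcd = 169; 2366 = 169·14.
Back-substitution yields 7943·(2) + 5239·(-3) = 169, so one solution is u = 2·14 = 28, v = -3·14 = -42.
Solutions in u differ by 5239/169 = 31; the one in [0, 31) is 28 mod 31 = 28.

28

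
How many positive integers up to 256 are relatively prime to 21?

Prime factors of 21: 3, 7. Count integers ≤ 256 divisible by none of them.
By inclusion–exclusion: 256 − ⌊256/3⌋ − ⌊256/7⌋ + ⌊256/21⌋ = 147.

147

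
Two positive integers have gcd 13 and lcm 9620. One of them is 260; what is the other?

m·n = gcd·lcm = 13·9620 = 125060, so n = 125060/260 = 481.

481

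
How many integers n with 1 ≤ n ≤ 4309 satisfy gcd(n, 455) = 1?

455 = 5·7·13. Inclusion–exclusion on these primes:
4309 − ⌊4309/5⌋ − ⌊4309/7⌋ − ⌊4309/13⌋ + ⌊4309/35⌋ + ⌊4309/65⌋ + ⌊4309/91⌋ − ⌊4309/455⌋ = 2729

2729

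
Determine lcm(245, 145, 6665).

9470965

245 = 5 · 7²; 145 = 5 · 29; 6665 = 5 · 31 · 43
lcm takes max exponent of each prime: 5 · 7² · 29 · 31 · 43 = 9470965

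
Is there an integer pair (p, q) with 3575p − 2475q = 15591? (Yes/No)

gcd(3575, 2475): 3575 = 1·2475 + 1100; 2475 = 2·1100 + 275; 1100 = 4·275 + 0 → 275
275 does not divide 15591, so a solution does not exist.

No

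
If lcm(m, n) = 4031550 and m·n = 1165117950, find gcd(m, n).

289

gcd·lcm = product, so gcd = 1165117950/4031550 = 289.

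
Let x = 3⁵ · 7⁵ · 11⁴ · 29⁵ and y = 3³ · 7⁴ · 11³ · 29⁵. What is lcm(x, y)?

max exponent per prime: 3⁵ · 7⁵ · 11⁴ · 29⁵ = 1226470774243739409

1226470774243739409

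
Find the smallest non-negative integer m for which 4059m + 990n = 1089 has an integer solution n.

gcd(4059, 990) = 99 (Euclid: 4059 = 4·990 + 99; 990 = 10·99 + 0), and 99 | 1089.
Extended Euclid: 4059·(1) + 990·(-4) = 99. Scale by 11: m₀ = 11.
General solution m = m₀ + 10t; reducing mod 10 gives m = 1 (and n = -3).

1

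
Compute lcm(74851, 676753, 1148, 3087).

74851 = 7 · 17² · 37; 676753 = 7 · 11² · 17 · 47; 1148 = 2² · 7 · 41; 3087 = 3² · 7³
lcm takes max exponent of each prime: 2² · 3² · 7³ · 11² · 17² · 37 · 41 · 47 = 30786709418388

30786709418388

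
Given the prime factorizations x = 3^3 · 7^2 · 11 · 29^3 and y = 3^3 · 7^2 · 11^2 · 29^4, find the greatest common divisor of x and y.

354933117

min exponent per shared prime: 3^3 · 7^2 · 11 · 29^3 = 354933117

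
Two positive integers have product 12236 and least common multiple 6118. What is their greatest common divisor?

2

From gcd × lcm = pq: gcd = 12236 / 6118 = 2.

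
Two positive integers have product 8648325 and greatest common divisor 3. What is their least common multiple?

2882775

For any two positive integers, gcd × lcm equals their product. Hence lcm = 8648325 / 3 = 2882775.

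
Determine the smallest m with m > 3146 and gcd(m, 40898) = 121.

3267

Multiples of 121 above 3146: 121·27, 121·28, … . Need the cofactor coprime to 40898/121 = 338.
Checking s = 27, 28, … the first with gcd(s, 338) = 1 is s = 27, giving 3267.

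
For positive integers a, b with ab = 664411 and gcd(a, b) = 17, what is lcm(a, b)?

gcd·lcm = product, so lcm = 664411/17 = 39083.

39083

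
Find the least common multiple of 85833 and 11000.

85833000

85833 = 3³ · 11 · 17²; 11000 = 2³ · 5³ · 11
max exponents: 2³ · 3³ · 5³ · 11 · 17² = 85833000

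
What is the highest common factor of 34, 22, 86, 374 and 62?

gcd(34, 22): 34 = 1·22 + 12; 22 = 1·12 + 10; 12 = 1·10 + 2; 10 = 5·2 + 0 → 2
gcd(2, 86): 86 = 43·2 + 0 → 2
gcd(2, 374): 374 = 187·2 + 0 → 2
gcd(2, 62): 62 = 31·2 + 0 → 2

2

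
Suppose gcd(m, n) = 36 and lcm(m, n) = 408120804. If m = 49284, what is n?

Using mn = gcd(m,n)·lcm(m,n) = 36·408120804 = 14692348944, we get n = 14692348944/49284 = 298116.

298116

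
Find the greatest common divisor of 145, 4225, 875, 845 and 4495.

5

145 = 5 · 29; 4225 = 5² · 13²; 875 = 5³ · 7; 845 = 5 · 13²; 4495 = 5 · 29 · 31
gcd takes min exponent of each prime: 5 = 5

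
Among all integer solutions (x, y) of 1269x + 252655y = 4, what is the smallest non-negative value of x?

122246

Euclid: 252655 = 199·1269 + 124; 1269 = 10·124 + 29; 124 = 4·29 + 8; 29 = 3·8 + 5; 8 = 1·5 + 3; 5 = 1·3 + 2; 3 = 1·2 + 1; 2 = 2·1 + 0 → gcd = 1; 4 = 1·4.
Back-substitution yields 1269·(-95766) + 252655·(481) = 1, so one solution is x = -95766·4 = -383064, y = 481·4 = 1924.
Solutions in x differ by 252655/1 = 252655; the one in [0, 252655) is -383064 mod 252655 = 122246.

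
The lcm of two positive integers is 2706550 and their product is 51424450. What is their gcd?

19

gcd·lcm = product, so gcd = 51424450/2706550 = 19.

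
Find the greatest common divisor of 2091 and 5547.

2091 = 3 · 17 · 41
5547 = 3 · 43²
Common: 3 = 3

3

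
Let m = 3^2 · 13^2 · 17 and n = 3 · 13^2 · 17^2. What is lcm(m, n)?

max exponent per prime: 3^2 · 13^2 · 17^2 = 439569

439569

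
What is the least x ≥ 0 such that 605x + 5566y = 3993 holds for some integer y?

25

gcd(605, 5566) = 121 (Euclid: 5566 = 9·605 + 121; 605 = 5·121 + 0), and 121 | 3993.
Extended Euclid: 605·(-9) + 5566·(1) = 121. Scale by 33: x₀ = -297.
General solution x = x₀ + 46t; reducing mod 46 gives x = 25 (and y = -2).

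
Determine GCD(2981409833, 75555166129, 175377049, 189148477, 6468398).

gcd(2981409833, 75555166129): 75555166129 = 25·2981409833 + 1019920304; 2981409833 = 2·1019920304 + 941569225; 1019920304 = 1·941569225 + 78351079; 941569225 = 12·78351079 + 1356277; 78351079 = 57·1356277 + 1043290; 1356277 = 1·1043290 + 312987; 1043290 = 3·312987 + 104329; 312987 = 3·104329 + 0 → 104329
gcd(104329, 175377049): 175377049 = 1681·104329 + 0 → 104329
gcd(104329, 189148477): 189148477 = 1813·104329 + 0 → 104329
gcd(104329, 6468398): 6468398 = 62·104329 + 0 → 104329

104329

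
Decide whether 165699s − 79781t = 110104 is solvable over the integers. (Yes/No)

By Bézout, 165699s − 79781t = 110104 has integer solutions iff gcd(165699, 79781) | 110104.
Euclid: 165699 = 2·79781 + 6137; 79781 = 13·6137 + 0. gcd = 6137; 110104 mod 6137 = 5775. No.

No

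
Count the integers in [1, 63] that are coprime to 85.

48

Prime factors of 85: 5, 17. Count integers ≤ 63 divisible by none of them.
By inclusion–exclusion: 63 − ⌊63/5⌋ − ⌊63/17⌋ + ⌊63/85⌋ = 48.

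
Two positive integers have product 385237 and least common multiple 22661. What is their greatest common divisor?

17

gcd·lcm = product, so gcd = 385237/22661 = 17.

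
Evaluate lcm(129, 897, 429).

424281

lcm(129, 897) = 129·897/gcd = 115713/3 = 38571
lcm(38571, 429) = 38571·429/gcd = 16546959/39 = 424281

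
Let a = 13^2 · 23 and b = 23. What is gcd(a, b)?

min exponent per shared prime: 23 = 23

23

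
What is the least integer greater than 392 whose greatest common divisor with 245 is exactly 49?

441

Multiples of 49 above 392: 49·9, 49·10, … . Need the cofactor coprime to 245/49 = 5.
Checking s = 9, 10, … the first with gcd(s, 5) = 1 is s = 9, giving 441.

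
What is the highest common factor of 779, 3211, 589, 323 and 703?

779 = 19 · 41; 3211 = 13² · 19; 589 = 19 · 31; 323 = 17 · 19; 703 = 19 · 37
gcd takes min exponent of each prime: 19 = 19

19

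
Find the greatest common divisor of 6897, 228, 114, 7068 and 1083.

57

6897 = 3 · 11² · 19; 228 = 2² · 3 · 19; 114 = 2 · 3 · 19; 7068 = 2² · 3 · 19 · 31; 1083 = 3 · 19²
gcd takes min exponent of each prime: 3 · 19 = 57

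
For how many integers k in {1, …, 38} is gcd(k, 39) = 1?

39 = 3·13. Inclusion–exclusion on these primes:
38 − ⌊38/3⌋ − ⌊38/13⌋ + ⌊38/39⌋ = 24

24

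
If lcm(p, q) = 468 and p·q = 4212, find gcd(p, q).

gcd·lcm = product, so gcd = 4212/468 = 9.

9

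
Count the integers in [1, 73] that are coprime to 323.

66

323 = 17·19. Inclusion–exclusion on these primes:
73 − ⌊73/17⌋ − ⌊73/19⌋ + ⌊73/323⌋ = 66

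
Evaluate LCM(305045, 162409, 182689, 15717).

305045 = 5 · 13² · 19²; 162409 = 13² · 31²; 182689 = 13² · 23 · 47; 15717 = 3 · 13² · 31
lcm takes max exponent of each prime: 3 · 5 · 13² · 19² · 23 · 31² · 47 = 950679758535

950679758535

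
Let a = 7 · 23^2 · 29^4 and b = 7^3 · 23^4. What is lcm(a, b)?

max exponent per prime: 7^3 · 23^4 · 29^4 = 67888694256103

67888694256103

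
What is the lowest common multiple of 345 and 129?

14835

345 = 3 · 5 · 23; 129 = 3 · 43
max exponents: 3 · 5 · 23 · 43 = 14835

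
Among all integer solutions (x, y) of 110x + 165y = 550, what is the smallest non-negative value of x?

gcd(110, 165) = 55 (Euclid: 165 = 1·110 + 55; 110 = 2·55 + 0), and 55 | 550.
Extended Euclid: 110·(-1) + 165·(1) = 55. Scale by 10: x₀ = -10.
General solution x = x₀ + 3t; reducing mod 3 gives x = 2 (and y = 2).

2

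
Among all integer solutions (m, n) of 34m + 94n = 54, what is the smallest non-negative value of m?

Reduce mod 94: 34m ≡ 54 (mod 94). With g = gcd(34, 94) = 2 dividing 54, divide through: 17m ≡ 27 (mod 47).
Since gcd(17, 47) = 1, m ≡ 27·(17)⁻¹ ≡ 32 (mod 47). Smallest non-negative: 32.

32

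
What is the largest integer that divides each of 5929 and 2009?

Euclid: 5929 = 2·2009 + 1911; 2009 = 1·1911 + 98; 1911 = 19·98 + 49; 98 = 2·49 + 0. Last nonzero remainder: 49.

49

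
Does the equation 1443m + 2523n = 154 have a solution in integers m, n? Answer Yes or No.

No

gcd(1443, 2523): 2523 = 1·1443 + 1080; 1443 = 1·1080 + 363; 1080 = 2·363 + 354; 363 = 1·354 + 9; 354 = 39·9 + 3; 9 = 3·3 + 0 → 3
3 does not divide 154, so a solution does not exist.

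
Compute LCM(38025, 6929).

38025 = 3² · 5² · 13²; 6929 = 13² · 41
max exponents: 3² · 5² · 13² · 41 = 1559025

1559025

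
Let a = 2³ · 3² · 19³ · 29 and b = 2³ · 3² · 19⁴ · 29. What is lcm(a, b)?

max exponent per prime: 2³ · 3² · 19⁴ · 29 = 272110248

272110248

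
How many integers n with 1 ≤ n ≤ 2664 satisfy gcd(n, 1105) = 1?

1105 = 5·13·17. Inclusion–exclusion on these primes:
2664 − ⌊2664/5⌋ − ⌊2664/13⌋ − ⌊2664/17⌋ + ⌊2664/65⌋ + ⌊2664/85⌋ + ⌊2664/221⌋ − ⌊2664/1105⌋ = 1853

1853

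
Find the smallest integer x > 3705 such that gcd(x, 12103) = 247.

12103 = 247·49. Any x with gcd(x, 12103) = 247 is a multiple of 247, say 247s, with s coprime to 49.
Need s > 3705/247, so s ≥ 16. First s ≥ 16 with gcd(s, 49) = 1 is s = 16. Thus x = 247·16 = 3952.

3952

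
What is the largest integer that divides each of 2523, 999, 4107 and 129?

3

2523 = 3 · 29²; 999 = 3³ · 37; 4107 = 3 · 37²; 129 = 3 · 43
gcd takes min exponent of each prime: 3 = 3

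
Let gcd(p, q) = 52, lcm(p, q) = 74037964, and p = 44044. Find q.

87412

p·q = gcd·lcm = 52·74037964 = 3849974128, so q = 3849974128/44044 = 87412.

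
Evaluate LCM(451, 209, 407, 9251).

266641573

451 = 11 · 41; 209 = 11 · 19; 407 = 11 · 37; 9251 = 11 · 29²
lcm takes max exponent of each prime: 11 · 19 · 29² · 37 · 41 = 266641573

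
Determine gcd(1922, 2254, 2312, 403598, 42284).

gcd(1922, 2254): 2254 = 1·1922 + 332; 1922 = 5·332 + 262; 332 = 1·262 + 70; 262 = 3·70 + 52; 70 = 1·52 + 18; 52 = 2·18 + 16; 18 = 1·16 + 2; 16 = 8·2 + 0 → 2
gcd(2, 2312): 2312 = 1156·2 + 0 → 2
gcd(2, 403598): 403598 = 201799·2 + 0 → 2
gcd(2, 42284): 42284 = 21142·2 + 0 → 2

2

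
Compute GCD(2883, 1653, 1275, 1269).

2883 = 3 · 31²; 1653 = 3 · 19 · 29; 1275 = 3 · 5² · 17; 1269 = 3³ · 47
gcd takes min exponent of each prime: 3 = 3

3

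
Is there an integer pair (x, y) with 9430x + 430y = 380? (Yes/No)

By Bézout, 9430x + 430y = 380 has integer solutions iff gcd(9430, 430) | 380.
Euclid: 9430 = 21·430 + 400; 430 = 1·400 + 30; 400 = 13·30 + 10; 30 = 3·10 + 0. gcd = 10; 380 mod 10 = 0. Yes.

Yes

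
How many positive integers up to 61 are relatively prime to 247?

Prime factors of 247: 13, 19. Count integers ≤ 61 divisible by none of them.
By inclusion–exclusion: 61 − ⌊61/13⌋ − ⌊61/19⌋ + ⌊61/247⌋ = 54.

54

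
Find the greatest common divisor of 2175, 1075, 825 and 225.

25

2175 = 3 · 5² · 29; 1075 = 5² · 43; 825 = 3 · 5² · 11; 225 = 3² · 5²
gcd takes min exponent of each prime: 5² = 25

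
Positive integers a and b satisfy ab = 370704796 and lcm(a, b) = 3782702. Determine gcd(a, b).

98

gcd·lcm = product, so gcd = 370704796/3782702 = 98.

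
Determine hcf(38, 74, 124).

2

gcd(38, 74): 74 = 1·38 + 36; 38 = 1·36 + 2; 36 = 18·2 + 0 → 2
gcd(2, 124): 124 = 62·2 + 0 → 2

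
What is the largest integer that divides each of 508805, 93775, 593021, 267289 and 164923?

gcd(508805, 93775): 508805 = 5·93775 + 39930; 93775 = 2·39930 + 13915; 39930 = 2·13915 + 12100; 13915 = 1·12100 + 1815; 12100 = 6·1815 + 1210; 1815 = 1·1210 + 605; 1210 = 2·605 + 0 → 605
gcd(605, 593021): 593021 = 980·605 + 121; 605 = 5·121 + 0 → 121
gcd(121, 267289): 267289 = 2209·121 + 0 → 121
gcd(121, 164923): 164923 = 1363·121 + 0 → 121

121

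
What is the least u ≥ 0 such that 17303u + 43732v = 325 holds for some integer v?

Euclid: 43732 = 2·17303 + 9126; 17303 = 1·9126 + 8177; 9126 = 1·8177 + 949; 8177 = 8·949 + 585; 949 = 1·585 + 364; 585 = 1·364 + 221; 364 = 1·221 + 143; 221 = 1·143 + 78; 143 = 1·78 + 65; 78 = 1·65 + 13; 65 = 5·13 + 0 → gcd = 13; 325 = 13·25.
Back-substitution yields 17303·(599) + 43732·(-237) = 13, so one solution is u = 599·25 = 14975, v = -237·25 = -5925.
Solutions in u differ by 43732/13 = 3364; the one in [0, 3364) is 14975 mod 3364 = 1519.

1519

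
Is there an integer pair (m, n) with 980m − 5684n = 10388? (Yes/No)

Yes

gcd(980, 5684): 5684 = 5·980 + 784; 980 = 1·784 + 196; 784 = 4·196 + 0 → 196
196 divides 10388, so a solution exists.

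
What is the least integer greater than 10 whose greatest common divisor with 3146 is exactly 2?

gcd(k, 3146) = 2 forces 2 | k; write k = 2s. Then gcd(2s, 2·1573) = 2·gcd(s, 1573), so need gcd(s, 1573) = 1.
2s > 10 gives s ≥ 6. The least s ≥ 6 coprime to 1573 is 6, so k = 2·6 = 12.

12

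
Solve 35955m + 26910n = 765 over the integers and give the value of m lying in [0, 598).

Reduce mod 26910: 35955m ≡ 765 (mod 26910). With g = gcd(35955, 26910) = 45 dividing 765, divide through: 799m ≡ 17 (mod 598).
Since gcd(799, 598) = 1, m ≡ 17·(799)⁻¹ ≡ 369 (mod 598). Smallest non-negative: 369.

369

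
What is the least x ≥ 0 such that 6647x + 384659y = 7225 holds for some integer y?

927

Euclid: 384659 = 57·6647 + 5780; 6647 = 1·5780 + 867; 5780 = 6·867 + 578; 867 = 1·578 + 289; 578 = 2·289 + 0 → gcd = 289; 7225 = 289·25.
Back-substitution yields 6647·(463) + 384659·(-8) = 289, so one solution is x = 463·25 = 11575, y = -8·25 = -200.
Solutions in x differ by 384659/289 = 1331; the one in [0, 1331) is 11575 mod 1331 = 927.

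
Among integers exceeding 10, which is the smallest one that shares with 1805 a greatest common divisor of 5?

15

1805 = 5·361. Any m with gcd(m, 1805) = 5 is a multiple of 5, say 5s, with s coprime to 361.
Need s > 10/5, so s ≥ 3. First s ≥ 3 with gcd(s, 361) = 1 is s = 3. Thus m = 5·3 = 15.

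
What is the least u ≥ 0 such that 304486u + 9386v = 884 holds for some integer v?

32

Euclid: 304486 = 32·9386 + 4134; 9386 = 2·4134 + 1118; 4134 = 3·1118 + 780; 1118 = 1·780 + 338; 780 = 2·338 + 104; 338 = 3·104 + 26; 104 = 4·26 + 0 → gcd = 26; 884 = 26·34.
Back-substitution yields 304486·(-84) + 9386·(2725) = 26, so one solution is u = -84·34 = -2856, v = 2725·34 = 92650.
Solutions in u differ by 9386/26 = 361; the one in [0, 361) is -2856 mod 361 = 32.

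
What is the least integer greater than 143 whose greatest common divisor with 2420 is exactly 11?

2420 = 11·220. Any m with gcd(m, 2420) = 11 is a multiple of 11, say 11s, with s coprime to 220.
Need s > 143/11, so s ≥ 14. First s ≥ 14 with gcd(s, 220) = 1 is s = 17. Thus m = 11·17 = 187.

187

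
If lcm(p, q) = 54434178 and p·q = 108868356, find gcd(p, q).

From gcd × lcm = pq: gcd = 108868356 / 54434178 = 2.

2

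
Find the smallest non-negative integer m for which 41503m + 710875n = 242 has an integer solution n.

4539

gcd(41503, 710875) = 121 (Euclid: 710875 = 17·41503 + 5324; 41503 = 7·5324 + 4235; 5324 = 1·4235 + 1089; 4235 = 3·1089 + 968; 1089 = 1·968 + 121; 968 = 8·121 + 0), and 121 | 242.
Extended Euclid: 41503·(-668) + 710875·(39) = 121. Scale by 2: m₀ = -1336.
General solution m = m₀ + 5875t; reducing mod 5875 gives m = 4539 (and n = -265).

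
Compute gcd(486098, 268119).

1

Euclid: 486098 = 1·268119 + 217979; 268119 = 1·217979 + 50140; 217979 = 4·50140 + 17419; 50140 = 2·17419 + 15302; 17419 = 1·15302 + 2117; 15302 = 7·2117 + 483; 2117 = 4·483 + 185; 483 = 2·185 + 113; 185 = 1·113 + 72; 113 = 1·72 + 41; 72 = 1·41 + 31; 41 = 1·31 + 10; 31 = 3·10 + 1; 10 = 10·1 + 0. Last nonzero remainder: 1.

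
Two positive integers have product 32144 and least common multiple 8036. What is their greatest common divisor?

gcd·lcm = product, so gcd = 32144/8036 = 4.

4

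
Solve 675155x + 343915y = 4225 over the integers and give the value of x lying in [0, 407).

Reduce mod 343915: 675155x ≡ 4225 (mod 343915). With g = gcd(675155, 343915) = 845 dividing 4225, divide through: 799x ≡ 5 (mod 407).
Since gcd(799, 407) = 1, x ≡ 5·(799)⁻¹ ≡ 271 (mod 407). Smallest non-negative: 271.

271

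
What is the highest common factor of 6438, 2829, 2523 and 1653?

3

6438 = 2 · 3 · 29 · 37; 2829 = 3 · 23 · 41; 2523 = 3 · 29²; 1653 = 3 · 19 · 29
gcd takes min exponent of each prime: 3 = 3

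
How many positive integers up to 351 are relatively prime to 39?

216

Prime factors of 39: 3, 13. Count integers ≤ 351 divisible by none of them.
By inclusion–exclusion: 351 − ⌊351/3⌋ − ⌊351/13⌋ + ⌊351/39⌋ = 216.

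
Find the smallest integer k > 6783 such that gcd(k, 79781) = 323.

gcd(k, 79781) = 323 forces 323 | k; write k = 323s. Then gcd(323s, 323·247) = 323·gcd(s, 247), so need gcd(s, 247) = 1.
323s > 6783 gives s ≥ 22. The least s ≥ 22 coprime to 247 is 22, so k = 323·22 = 7106.

7106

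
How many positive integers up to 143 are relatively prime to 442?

62

442 = 2·13·17. Inclusion–exclusion on these primes:
143 − ⌊143/2⌋ − ⌊143/13⌋ − ⌊143/17⌋ + ⌊143/26⌋ + ⌊143/34⌋ + ⌊143/221⌋ − ⌊143/442⌋ = 62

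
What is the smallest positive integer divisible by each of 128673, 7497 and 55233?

2276096697

128673 = 3² · 17 · 29²; 7497 = 3² · 7² · 17; 55233 = 3² · 17 · 19²
lcm takes max exponent of each prime: 3² · 7² · 17 · 19² · 29² = 2276096697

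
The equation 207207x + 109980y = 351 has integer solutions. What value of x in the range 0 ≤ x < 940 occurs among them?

gcd(207207, 109980) = 117 (Euclid: 207207 = 1·109980 + 97227; 109980 = 1·97227 + 12753; 97227 = 7·12753 + 7956; 12753 = 1·7956 + 4797; 7956 = 1·4797 + 3159; 4797 = 1·3159 + 1638; 3159 = 1·1638 + 1521; 1638 = 1·1521 + 117; 1521 = 13·117 + 0), and 117 | 351.
Extended Euclid: 207207·(-69) + 109980·(130) = 117. Scale by 3: x₀ = -207.
General solution x = x₀ + 940t; reducing mod 940 gives x = 733 (and y = -1381).

733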